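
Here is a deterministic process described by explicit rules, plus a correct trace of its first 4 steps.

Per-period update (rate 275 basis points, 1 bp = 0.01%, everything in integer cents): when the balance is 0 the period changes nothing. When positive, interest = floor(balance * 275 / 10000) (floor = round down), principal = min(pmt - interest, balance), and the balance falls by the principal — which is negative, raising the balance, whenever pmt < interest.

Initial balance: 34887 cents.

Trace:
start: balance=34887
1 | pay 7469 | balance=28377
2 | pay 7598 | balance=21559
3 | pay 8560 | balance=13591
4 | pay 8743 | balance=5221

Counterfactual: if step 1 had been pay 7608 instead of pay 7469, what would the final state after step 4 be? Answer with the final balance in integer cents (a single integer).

(re-executing from step 1 with the substitution; state before step 1: balance=34887)
1 | pay 7608 | balance=28238
2 | pay 7598 | balance=21416
3 | pay 8560 | balance=13444
4 | pay 8743 | balance=5070

5070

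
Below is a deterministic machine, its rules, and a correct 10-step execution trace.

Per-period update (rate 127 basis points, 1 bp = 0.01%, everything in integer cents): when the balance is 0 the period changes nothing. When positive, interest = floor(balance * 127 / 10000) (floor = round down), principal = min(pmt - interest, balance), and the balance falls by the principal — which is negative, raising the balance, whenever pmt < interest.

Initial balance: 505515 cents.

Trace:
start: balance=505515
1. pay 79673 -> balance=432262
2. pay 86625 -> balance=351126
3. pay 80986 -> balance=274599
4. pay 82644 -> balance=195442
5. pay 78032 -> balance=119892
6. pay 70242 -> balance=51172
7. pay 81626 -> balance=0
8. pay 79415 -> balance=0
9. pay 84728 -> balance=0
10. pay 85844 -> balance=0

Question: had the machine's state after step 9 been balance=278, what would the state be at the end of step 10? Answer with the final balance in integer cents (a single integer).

0

state after step 9 := balance=278
10. pay 85844 -> balance=0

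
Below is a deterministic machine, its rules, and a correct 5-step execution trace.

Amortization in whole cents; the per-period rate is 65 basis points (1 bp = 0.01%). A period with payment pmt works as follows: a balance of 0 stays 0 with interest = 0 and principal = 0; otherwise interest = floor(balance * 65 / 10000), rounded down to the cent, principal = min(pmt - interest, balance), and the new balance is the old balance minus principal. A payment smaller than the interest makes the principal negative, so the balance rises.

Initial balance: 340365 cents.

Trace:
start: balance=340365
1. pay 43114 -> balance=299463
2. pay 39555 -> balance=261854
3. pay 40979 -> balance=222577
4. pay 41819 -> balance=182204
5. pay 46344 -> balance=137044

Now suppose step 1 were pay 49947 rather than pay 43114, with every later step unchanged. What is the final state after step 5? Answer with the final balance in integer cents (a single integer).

(re-executing from step 1 with the substitution; state before step 1: balance=340365)
1. pay 49947 -> balance=292630
2. pay 39555 -> balance=254977
3. pay 40979 -> balance=215655
4. pay 41819 -> balance=175237
5. pay 46344 -> balance=130032

130032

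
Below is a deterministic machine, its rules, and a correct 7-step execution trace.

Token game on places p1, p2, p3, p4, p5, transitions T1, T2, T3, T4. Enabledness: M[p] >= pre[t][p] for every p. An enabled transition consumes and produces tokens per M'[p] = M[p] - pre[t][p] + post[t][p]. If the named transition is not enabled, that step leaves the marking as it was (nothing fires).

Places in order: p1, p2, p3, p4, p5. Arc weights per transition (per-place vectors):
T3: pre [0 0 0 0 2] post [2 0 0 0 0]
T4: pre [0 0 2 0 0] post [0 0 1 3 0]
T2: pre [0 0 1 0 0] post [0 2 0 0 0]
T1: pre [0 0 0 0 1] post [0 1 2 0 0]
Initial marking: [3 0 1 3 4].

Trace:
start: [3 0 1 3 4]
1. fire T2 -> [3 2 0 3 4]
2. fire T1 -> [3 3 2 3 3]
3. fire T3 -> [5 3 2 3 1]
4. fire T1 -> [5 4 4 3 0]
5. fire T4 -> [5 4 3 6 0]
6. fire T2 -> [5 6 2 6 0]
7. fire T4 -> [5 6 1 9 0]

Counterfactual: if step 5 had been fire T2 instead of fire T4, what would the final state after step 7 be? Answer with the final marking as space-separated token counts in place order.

(re-executing from step 5 with the substitution; state before step 5: [5 4 4 3 0])
5. fire T2 -> [5 6 3 3 0]
6. fire T2 -> [5 8 2 3 0]
7. fire T4 -> [5 8 1 6 0]

5 8 1 6 0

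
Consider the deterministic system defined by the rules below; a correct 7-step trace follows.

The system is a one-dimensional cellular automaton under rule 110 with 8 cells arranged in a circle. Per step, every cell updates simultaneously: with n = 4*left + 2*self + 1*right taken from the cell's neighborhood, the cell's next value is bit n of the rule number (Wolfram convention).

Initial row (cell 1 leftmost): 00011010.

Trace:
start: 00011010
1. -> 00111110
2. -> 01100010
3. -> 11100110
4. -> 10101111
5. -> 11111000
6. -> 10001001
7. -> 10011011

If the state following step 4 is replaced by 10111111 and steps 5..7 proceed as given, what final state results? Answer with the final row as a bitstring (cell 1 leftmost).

11100011

state after step 4 := 10111111
5. -> 11100000
6. -> 10100001
7. -> 11100011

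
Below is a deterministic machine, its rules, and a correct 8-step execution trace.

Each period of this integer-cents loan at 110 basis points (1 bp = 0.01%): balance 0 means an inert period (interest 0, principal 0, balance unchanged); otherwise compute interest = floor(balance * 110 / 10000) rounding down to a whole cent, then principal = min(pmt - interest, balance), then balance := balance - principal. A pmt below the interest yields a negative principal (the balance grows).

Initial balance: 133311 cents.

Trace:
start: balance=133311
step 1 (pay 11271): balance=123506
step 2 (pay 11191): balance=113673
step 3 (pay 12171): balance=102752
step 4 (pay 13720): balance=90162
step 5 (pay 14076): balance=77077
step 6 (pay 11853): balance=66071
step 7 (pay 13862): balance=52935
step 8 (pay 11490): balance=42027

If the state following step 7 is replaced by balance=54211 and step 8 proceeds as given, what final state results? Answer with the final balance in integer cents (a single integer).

43317

state after step 7 := balance=54211
step 8 (pay 11490): balance=43317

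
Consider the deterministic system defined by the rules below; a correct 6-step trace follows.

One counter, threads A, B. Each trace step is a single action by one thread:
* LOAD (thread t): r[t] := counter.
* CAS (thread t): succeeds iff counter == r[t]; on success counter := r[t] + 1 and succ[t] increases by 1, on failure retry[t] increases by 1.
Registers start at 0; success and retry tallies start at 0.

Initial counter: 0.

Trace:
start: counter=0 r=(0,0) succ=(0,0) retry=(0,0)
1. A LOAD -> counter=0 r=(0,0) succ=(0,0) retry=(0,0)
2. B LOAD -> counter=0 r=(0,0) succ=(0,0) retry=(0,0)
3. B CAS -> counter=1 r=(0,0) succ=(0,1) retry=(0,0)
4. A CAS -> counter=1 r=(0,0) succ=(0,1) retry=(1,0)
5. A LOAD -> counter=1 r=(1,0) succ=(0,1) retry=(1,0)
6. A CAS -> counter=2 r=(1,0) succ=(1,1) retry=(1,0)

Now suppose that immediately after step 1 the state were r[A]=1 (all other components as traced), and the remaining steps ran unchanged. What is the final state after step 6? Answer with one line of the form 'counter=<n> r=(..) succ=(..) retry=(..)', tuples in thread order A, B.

counter=3 r=(2,0) succ=(2,1) retry=(0,0)

state after step 1 := counter=0 r=(1,0) succ=(0,0) retry=(0,0)
2. B LOAD -> counter=0 r=(1,0) succ=(0,0) retry=(0,0)
3. B CAS -> counter=1 r=(1,0) succ=(0,1) retry=(0,0)
4. A CAS -> counter=2 r=(1,0) succ=(1,1) retry=(0,0)
5. A LOAD -> counter=2 r=(2,0) succ=(1,1) retry=(0,0)
6. A CAS -> counter=3 r=(2,0) succ=(2,1) retry=(0,0)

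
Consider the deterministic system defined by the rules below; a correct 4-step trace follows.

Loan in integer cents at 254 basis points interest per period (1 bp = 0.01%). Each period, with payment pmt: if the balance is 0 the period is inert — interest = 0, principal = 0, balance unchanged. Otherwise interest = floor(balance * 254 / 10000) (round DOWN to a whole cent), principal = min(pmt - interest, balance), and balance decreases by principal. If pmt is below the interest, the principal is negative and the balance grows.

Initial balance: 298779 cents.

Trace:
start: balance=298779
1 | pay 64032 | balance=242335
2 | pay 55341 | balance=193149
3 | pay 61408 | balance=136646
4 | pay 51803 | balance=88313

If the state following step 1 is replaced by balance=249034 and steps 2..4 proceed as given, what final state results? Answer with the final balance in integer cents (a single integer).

state after step 1 := balance=249034
2 | pay 55341 | balance=200018
3 | pay 61408 | balance=143690
4 | pay 51803 | balance=95536

95536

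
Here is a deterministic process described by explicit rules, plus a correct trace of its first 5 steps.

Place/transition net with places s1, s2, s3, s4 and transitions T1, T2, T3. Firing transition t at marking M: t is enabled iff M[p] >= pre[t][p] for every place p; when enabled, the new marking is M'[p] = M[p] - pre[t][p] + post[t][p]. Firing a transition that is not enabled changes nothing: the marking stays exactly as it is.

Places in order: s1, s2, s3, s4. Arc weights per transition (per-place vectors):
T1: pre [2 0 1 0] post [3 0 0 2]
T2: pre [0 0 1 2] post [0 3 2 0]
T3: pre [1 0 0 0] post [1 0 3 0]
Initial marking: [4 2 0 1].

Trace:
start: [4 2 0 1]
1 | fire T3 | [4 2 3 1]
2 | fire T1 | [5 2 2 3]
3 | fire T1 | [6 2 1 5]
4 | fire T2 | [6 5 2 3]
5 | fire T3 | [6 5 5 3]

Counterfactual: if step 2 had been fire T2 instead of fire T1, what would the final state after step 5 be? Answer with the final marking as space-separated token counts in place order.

5 5 6 1

(re-executing from step 2 with the substitution; state before step 2: [4 2 3 1])
2 | fire T2 | [4 2 3 1]
3 | fire T1 | [5 2 2 3]
4 | fire T2 | [5 5 3 1]
5 | fire T3 | [5 5 6 1]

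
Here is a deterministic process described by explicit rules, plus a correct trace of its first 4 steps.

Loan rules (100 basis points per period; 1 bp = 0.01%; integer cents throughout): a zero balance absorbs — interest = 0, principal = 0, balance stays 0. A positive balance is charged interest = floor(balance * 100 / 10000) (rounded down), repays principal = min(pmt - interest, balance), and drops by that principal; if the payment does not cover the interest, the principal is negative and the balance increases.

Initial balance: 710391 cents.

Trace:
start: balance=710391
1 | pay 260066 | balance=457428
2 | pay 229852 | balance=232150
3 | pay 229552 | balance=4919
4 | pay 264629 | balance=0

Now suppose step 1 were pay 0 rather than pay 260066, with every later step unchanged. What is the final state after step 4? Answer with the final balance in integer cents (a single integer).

(re-executing from step 1 with the substitution; state before step 1: balance=710391)
1 | pay 0 | balance=717494
2 | pay 229852 | balance=494816
3 | pay 229552 | balance=270212
4 | pay 264629 | balance=8285

8285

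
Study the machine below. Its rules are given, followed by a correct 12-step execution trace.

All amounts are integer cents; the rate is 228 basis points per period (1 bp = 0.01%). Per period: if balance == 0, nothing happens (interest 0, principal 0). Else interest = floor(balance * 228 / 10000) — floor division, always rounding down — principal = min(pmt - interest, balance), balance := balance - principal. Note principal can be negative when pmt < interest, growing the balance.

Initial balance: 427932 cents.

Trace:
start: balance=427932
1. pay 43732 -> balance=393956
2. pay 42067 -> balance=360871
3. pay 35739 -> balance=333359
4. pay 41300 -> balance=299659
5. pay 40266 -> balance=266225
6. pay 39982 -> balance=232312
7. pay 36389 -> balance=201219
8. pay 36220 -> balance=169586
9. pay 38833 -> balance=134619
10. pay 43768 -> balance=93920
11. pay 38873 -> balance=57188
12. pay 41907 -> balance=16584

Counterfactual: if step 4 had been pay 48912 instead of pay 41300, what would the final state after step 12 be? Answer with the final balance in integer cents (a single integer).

7469

(re-executing from step 4 with the substitution; state before step 4: balance=333359)
4. pay 48912 -> balance=292047
5. pay 40266 -> balance=258439
6. pay 39982 -> balance=224349
7. pay 36389 -> balance=193075
8. pay 36220 -> balance=161257
9. pay 38833 -> balance=126100
10. pay 43768 -> balance=85207
11. pay 38873 -> balance=48276
12. pay 41907 -> balance=7469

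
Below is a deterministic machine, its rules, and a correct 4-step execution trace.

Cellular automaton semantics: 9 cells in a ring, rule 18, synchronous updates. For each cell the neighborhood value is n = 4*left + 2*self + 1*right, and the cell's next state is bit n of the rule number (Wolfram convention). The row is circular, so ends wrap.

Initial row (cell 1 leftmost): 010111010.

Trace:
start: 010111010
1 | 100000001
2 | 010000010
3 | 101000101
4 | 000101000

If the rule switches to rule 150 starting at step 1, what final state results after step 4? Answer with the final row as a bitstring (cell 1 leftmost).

001010100

(re-executing steps 1..4 under rule 150; state before step 1: 010111010)
1 | 110010011
2 | 101111101
3 | 000111000
4 | 001010100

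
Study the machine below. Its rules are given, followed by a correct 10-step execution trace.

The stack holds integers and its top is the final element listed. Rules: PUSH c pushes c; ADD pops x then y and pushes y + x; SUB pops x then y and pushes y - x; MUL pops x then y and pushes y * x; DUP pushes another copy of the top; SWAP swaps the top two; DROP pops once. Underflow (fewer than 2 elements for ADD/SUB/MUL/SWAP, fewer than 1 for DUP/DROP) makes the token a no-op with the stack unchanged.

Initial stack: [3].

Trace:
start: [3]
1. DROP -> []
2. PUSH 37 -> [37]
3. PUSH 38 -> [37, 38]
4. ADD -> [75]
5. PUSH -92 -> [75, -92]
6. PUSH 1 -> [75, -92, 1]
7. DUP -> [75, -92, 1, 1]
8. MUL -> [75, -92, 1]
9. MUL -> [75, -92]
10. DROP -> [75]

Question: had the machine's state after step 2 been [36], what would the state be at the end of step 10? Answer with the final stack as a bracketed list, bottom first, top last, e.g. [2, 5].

[74]

state after step 2 := [36]
3. PUSH 38 -> [36, 38]
4. ADD -> [74]
5. PUSH -92 -> [74, -92]
6. PUSH 1 -> [74, -92, 1]
7. DUP -> [74, -92, 1, 1]
8. MUL -> [74, -92, 1]
9. MUL -> [74, -92]
10. DROP -> [74]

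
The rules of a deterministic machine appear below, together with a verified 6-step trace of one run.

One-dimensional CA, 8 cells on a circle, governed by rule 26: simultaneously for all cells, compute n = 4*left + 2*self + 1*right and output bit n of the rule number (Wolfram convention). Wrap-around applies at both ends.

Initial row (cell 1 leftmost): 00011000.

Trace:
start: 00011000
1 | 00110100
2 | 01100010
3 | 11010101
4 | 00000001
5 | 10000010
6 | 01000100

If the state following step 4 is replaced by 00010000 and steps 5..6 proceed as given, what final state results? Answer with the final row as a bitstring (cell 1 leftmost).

01000100

state after step 4 := 00010000
5 | 00101000
6 | 01000100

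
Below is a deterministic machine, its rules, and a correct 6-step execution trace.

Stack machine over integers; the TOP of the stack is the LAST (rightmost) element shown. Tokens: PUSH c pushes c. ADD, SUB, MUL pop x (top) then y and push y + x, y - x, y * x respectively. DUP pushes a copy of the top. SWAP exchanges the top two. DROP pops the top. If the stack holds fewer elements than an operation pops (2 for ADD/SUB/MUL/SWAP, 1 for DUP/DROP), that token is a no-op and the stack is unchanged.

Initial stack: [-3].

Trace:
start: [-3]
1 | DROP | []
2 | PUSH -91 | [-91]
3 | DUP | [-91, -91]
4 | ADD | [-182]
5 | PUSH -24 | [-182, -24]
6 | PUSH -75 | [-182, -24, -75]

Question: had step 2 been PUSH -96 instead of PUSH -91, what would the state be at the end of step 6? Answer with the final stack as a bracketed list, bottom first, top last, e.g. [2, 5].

(re-executing from step 2 with the substitution; state before step 2: [])
2 | PUSH -96 | [-96]
3 | DUP | [-96, -96]
4 | ADD | [-192]
5 | PUSH -24 | [-192, -24]
6 | PUSH -75 | [-192, -24, -75]

[-192, -24, -75]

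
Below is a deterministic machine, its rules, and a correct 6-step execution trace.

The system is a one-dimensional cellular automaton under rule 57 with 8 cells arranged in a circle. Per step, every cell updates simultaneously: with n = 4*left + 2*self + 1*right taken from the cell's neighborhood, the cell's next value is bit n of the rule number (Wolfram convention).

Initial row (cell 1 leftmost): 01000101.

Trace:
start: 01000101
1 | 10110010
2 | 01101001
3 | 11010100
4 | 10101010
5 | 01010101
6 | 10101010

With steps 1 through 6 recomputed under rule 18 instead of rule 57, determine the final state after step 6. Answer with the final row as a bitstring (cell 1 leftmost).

00000000

(re-executing steps 1..6 under rule 18; state before step 1: 01000101)
1 | 00101000
2 | 01000100
3 | 10101010
4 | 00000000
5 | 00000000
6 | 00000000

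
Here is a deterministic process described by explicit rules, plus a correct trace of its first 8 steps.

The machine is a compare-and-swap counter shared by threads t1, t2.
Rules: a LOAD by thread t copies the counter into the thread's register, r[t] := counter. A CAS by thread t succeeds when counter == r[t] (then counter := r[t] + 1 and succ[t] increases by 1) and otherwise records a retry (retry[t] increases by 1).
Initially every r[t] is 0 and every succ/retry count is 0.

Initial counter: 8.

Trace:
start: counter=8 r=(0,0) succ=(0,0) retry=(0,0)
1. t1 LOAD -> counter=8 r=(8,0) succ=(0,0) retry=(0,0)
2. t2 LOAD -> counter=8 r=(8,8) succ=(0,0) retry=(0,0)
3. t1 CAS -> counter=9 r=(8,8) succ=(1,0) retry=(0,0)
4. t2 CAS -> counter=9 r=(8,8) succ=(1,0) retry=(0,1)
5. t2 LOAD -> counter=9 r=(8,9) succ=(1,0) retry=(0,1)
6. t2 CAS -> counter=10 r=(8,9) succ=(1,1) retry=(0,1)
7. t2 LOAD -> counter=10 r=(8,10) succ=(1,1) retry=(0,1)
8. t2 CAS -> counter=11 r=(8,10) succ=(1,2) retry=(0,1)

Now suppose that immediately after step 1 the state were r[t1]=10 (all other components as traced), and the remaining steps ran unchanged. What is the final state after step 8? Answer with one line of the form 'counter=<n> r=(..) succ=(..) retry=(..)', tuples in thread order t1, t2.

counter=11 r=(10,10) succ=(0,3) retry=(1,0)

state after step 1 := counter=8 r=(10,0) succ=(0,0) retry=(0,0)
2. t2 LOAD -> counter=8 r=(10,8) succ=(0,0) retry=(0,0)
3. t1 CAS -> counter=8 r=(10,8) succ=(0,0) retry=(1,0)
4. t2 CAS -> counter=9 r=(10,8) succ=(0,1) retry=(1,0)
5. t2 LOAD -> counter=9 r=(10,9) succ=(0,1) retry=(1,0)
6. t2 CAS -> counter=10 r=(10,9) succ=(0,2) retry=(1,0)
7. t2 LOAD -> counter=10 r=(10,10) succ=(0,2) retry=(1,0)
8. t2 CAS -> counter=11 r=(10,10) succ=(0,3) retry=(1,0)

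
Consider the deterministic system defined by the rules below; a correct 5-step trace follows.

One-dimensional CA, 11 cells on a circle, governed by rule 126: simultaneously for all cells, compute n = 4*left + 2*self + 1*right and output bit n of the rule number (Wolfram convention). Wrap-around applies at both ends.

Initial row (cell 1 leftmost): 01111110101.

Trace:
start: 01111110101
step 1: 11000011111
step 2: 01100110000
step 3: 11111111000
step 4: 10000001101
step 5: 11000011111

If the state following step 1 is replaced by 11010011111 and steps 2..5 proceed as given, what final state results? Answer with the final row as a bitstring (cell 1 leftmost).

00111100111

state after step 1 := 11010011111
step 2: 01111110000
step 3: 11000011000
step 4: 11100111101
step 5: 00111100111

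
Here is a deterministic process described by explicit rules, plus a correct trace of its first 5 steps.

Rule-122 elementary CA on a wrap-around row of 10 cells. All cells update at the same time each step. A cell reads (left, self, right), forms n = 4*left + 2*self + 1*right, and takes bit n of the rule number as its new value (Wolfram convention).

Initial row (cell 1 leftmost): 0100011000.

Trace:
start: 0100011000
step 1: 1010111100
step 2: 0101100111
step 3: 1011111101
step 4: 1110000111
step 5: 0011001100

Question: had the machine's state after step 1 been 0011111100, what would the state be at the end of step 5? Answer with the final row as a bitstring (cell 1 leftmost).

0011001100

state after step 1 := 0011111100
step 2: 0110000110
step 3: 1111001111
step 4: 0001111000
step 5: 0011001100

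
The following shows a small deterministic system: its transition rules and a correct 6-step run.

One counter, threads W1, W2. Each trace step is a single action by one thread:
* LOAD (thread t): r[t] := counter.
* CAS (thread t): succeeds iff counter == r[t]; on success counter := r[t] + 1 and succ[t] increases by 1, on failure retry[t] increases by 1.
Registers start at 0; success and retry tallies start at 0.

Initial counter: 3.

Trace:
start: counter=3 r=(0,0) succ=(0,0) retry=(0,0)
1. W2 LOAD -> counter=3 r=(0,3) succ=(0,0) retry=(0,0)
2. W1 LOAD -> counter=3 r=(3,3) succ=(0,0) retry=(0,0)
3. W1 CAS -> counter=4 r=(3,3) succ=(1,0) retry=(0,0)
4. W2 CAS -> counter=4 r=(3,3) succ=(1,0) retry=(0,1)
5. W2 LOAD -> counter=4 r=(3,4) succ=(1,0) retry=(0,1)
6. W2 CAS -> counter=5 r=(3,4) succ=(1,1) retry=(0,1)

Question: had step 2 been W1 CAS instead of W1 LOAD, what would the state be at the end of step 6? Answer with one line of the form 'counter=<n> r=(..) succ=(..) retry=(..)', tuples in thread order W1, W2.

counter=5 r=(0,4) succ=(0,2) retry=(2,0)

(re-executing from step 2 with the substitution; state before step 2: counter=3 r=(0,3) succ=(0,0) retry=(0,0))
2. W1 CAS -> counter=3 r=(0,3) succ=(0,0) retry=(1,0)
3. W1 CAS -> counter=3 r=(0,3) succ=(0,0) retry=(2,0)
4. W2 CAS -> counter=4 r=(0,3) succ=(0,1) retry=(2,0)
5. W2 LOAD -> counter=4 r=(0,4) succ=(0,1) retry=(2,0)
6. W2 CAS -> counter=5 r=(0,4) succ=(0,2) retry=(2,0)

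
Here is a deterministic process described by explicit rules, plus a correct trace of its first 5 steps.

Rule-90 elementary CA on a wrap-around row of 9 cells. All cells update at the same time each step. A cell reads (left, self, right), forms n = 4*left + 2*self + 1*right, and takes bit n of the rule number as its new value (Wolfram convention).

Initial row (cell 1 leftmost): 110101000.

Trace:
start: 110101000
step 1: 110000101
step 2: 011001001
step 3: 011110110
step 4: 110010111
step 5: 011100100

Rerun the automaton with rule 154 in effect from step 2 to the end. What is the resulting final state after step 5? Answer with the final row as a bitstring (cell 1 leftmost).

(re-executing steps 2..5 under rule 154; state before step 2: 110000101)
step 2: 101001001
step 3: 000110111
step 4: 101100110
step 5: 001011100

001011100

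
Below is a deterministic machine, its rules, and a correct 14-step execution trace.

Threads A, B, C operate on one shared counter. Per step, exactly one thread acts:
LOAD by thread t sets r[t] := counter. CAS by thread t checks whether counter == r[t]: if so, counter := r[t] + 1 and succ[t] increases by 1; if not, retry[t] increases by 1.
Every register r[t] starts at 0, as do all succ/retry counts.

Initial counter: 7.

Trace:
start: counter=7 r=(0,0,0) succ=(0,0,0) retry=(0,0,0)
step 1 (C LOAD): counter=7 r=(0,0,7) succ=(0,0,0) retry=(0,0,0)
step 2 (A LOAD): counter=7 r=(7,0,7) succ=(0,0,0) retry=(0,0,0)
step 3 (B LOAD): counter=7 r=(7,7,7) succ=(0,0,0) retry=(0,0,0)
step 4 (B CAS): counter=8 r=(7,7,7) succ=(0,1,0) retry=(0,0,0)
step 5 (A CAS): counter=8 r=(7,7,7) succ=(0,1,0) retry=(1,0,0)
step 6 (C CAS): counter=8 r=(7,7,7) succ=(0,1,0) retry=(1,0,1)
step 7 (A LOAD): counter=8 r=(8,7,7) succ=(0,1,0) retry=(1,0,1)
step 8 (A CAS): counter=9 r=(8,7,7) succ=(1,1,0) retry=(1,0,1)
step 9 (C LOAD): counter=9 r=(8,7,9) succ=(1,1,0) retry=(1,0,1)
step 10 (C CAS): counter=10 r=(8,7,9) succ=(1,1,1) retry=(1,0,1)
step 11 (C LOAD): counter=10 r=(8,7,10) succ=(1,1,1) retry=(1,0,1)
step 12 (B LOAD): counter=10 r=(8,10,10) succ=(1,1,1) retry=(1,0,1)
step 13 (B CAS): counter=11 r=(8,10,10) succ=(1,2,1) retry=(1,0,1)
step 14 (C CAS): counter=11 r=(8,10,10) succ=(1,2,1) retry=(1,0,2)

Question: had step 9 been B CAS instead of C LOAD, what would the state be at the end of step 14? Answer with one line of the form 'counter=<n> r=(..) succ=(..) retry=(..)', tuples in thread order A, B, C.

(re-executing from step 9 with the substitution; state before step 9: counter=9 r=(8,7,7) succ=(1,1,0) retry=(1,0,1))
step 9 (B CAS): counter=9 r=(8,7,7) succ=(1,1,0) retry=(1,1,1)
step 10 (C CAS): counter=9 r=(8,7,7) succ=(1,1,0) retry=(1,1,2)
step 11 (C LOAD): counter=9 r=(8,7,9) succ=(1,1,0) retry=(1,1,2)
step 12 (B LOAD): counter=9 r=(8,9,9) succ=(1,1,0) retry=(1,1,2)
step 13 (B CAS): counter=10 r=(8,9,9) succ=(1,2,0) retry=(1,1,2)
step 14 (C CAS): counter=10 r=(8,9,9) succ=(1,2,0) retry=(1,1,3)

counter=10 r=(8,9,9) succ=(1,2,0) retry=(1,1,3)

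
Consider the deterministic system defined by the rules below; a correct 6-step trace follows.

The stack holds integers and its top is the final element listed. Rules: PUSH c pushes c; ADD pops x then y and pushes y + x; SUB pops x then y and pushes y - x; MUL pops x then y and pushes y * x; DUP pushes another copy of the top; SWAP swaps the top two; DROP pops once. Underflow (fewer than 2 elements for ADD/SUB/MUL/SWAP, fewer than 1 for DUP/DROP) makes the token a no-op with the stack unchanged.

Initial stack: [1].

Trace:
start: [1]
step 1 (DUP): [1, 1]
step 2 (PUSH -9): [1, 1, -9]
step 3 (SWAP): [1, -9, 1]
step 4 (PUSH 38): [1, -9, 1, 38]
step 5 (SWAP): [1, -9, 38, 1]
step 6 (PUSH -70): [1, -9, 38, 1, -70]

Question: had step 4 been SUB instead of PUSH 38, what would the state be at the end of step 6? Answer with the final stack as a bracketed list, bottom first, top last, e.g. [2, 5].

[-10, 1, -70]

(re-executing from step 4 with the substitution; state before step 4: [1, -9, 1])
step 4 (SUB): [1, -10]
step 5 (SWAP): [-10, 1]
step 6 (PUSH -70): [-10, 1, -70]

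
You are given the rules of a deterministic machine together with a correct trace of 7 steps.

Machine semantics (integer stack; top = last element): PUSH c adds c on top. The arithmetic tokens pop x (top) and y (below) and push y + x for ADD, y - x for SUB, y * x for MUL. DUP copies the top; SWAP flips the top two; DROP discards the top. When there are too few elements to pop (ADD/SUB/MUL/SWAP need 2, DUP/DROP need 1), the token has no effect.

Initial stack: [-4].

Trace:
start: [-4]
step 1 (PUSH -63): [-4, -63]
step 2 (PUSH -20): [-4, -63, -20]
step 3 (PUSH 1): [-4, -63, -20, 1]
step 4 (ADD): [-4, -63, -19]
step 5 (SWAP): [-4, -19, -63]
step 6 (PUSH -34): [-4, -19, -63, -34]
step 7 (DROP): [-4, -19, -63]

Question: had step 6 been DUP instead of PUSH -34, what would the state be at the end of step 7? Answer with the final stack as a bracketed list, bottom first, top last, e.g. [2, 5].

(re-executing from step 6 with the substitution; state before step 6: [-4, -19, -63])
step 6 (DUP): [-4, -19, -63, -63]
step 7 (DROP): [-4, -19, -63]

[-4, -19, -63]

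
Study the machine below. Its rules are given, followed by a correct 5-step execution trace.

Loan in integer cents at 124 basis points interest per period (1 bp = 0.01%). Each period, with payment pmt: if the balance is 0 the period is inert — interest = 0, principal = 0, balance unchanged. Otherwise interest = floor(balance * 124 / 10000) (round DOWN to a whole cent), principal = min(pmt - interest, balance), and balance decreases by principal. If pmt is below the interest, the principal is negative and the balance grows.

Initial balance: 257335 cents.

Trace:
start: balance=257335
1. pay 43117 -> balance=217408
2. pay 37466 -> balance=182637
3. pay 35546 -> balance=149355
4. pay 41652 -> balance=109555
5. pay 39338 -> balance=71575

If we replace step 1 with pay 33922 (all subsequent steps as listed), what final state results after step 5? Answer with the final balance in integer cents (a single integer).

81234

(re-executing from step 1 with the substitution; state before step 1: balance=257335)
1. pay 33922 -> balance=226603
2. pay 37466 -> balance=191946
3. pay 35546 -> balance=158780
4. pay 41652 -> balance=119096
5. pay 39338 -> balance=81234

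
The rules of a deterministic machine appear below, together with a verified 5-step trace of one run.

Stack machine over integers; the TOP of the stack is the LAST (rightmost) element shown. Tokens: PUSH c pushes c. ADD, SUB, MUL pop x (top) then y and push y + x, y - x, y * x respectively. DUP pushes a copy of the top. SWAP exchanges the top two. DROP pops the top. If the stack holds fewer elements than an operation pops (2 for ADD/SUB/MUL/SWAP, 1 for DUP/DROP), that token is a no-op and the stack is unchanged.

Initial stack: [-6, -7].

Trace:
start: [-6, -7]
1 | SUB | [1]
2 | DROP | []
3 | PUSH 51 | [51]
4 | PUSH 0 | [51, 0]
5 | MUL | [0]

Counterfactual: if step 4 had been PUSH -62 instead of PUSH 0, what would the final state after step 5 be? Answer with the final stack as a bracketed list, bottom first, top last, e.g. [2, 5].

[-3162]

(re-executing from step 4 with the substitution; state before step 4: [51])
4 | PUSH -62 | [51, -62]
5 | MUL | [-3162]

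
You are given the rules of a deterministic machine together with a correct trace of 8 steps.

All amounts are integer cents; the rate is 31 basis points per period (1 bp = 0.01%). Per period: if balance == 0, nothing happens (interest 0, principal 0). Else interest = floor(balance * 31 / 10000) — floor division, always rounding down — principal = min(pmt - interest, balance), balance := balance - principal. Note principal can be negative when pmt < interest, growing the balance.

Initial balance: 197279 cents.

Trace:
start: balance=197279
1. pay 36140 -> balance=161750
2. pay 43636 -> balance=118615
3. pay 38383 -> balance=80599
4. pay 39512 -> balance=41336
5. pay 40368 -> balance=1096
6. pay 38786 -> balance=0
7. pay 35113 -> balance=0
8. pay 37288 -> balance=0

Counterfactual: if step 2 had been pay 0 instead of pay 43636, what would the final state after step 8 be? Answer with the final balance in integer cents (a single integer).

(re-executing from step 2 with the substitution; state before step 2: balance=161750)
2. pay 0 -> balance=162251
3. pay 38383 -> balance=124370
4. pay 39512 -> balance=85243
5. pay 40368 -> balance=45139
6. pay 38786 -> balance=6492
7. pay 35113 -> balance=0
8. pay 37288 -> balance=0

0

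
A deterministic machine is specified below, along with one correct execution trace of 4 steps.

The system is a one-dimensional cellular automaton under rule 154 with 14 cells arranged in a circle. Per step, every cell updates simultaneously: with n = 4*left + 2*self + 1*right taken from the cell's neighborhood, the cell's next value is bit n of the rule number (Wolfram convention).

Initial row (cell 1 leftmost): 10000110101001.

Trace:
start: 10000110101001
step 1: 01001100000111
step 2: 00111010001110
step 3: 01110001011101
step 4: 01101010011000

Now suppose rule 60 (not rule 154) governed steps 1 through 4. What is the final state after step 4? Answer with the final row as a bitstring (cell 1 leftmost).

(re-executing steps 1..4 under rule 60; state before step 1: 10000110101001)
step 1: 01000101111101
step 2: 11100111000011
step 3: 00010100100010
step 4: 00011110110011

00011110110011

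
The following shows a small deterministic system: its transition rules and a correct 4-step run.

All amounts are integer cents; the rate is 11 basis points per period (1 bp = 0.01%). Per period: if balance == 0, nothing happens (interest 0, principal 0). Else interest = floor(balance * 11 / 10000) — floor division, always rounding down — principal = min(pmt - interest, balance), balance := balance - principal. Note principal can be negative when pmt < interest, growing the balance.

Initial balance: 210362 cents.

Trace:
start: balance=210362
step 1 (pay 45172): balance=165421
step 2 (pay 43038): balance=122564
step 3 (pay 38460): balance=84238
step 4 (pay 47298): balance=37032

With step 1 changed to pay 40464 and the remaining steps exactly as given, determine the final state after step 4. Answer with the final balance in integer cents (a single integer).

(re-executing from step 1 with the substitution; state before step 1: balance=210362)
step 1 (pay 40464): balance=170129
step 2 (pay 43038): balance=127278
step 3 (pay 38460): balance=88958
step 4 (pay 47298): balance=41757

41757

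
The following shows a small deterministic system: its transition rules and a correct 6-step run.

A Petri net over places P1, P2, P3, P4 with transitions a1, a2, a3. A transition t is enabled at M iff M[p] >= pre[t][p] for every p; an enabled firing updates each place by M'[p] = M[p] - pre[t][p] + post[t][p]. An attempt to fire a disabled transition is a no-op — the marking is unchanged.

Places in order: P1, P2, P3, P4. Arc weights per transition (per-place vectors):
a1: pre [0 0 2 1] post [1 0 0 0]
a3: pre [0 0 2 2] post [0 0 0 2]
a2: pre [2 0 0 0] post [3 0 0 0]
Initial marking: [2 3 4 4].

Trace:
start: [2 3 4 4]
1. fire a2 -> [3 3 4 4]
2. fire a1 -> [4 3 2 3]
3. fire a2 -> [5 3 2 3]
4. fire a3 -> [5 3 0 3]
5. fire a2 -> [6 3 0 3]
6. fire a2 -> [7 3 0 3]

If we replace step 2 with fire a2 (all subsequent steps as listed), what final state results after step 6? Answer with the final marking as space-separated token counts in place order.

7 3 2 4

(re-executing from step 2 with the substitution; state before step 2: [3 3 4 4])
2. fire a2 -> [4 3 4 4]
3. fire a2 -> [5 3 4 4]
4. fire a3 -> [5 3 2 4]
5. fire a2 -> [6 3 2 4]
6. fire a2 -> [7 3 2 4]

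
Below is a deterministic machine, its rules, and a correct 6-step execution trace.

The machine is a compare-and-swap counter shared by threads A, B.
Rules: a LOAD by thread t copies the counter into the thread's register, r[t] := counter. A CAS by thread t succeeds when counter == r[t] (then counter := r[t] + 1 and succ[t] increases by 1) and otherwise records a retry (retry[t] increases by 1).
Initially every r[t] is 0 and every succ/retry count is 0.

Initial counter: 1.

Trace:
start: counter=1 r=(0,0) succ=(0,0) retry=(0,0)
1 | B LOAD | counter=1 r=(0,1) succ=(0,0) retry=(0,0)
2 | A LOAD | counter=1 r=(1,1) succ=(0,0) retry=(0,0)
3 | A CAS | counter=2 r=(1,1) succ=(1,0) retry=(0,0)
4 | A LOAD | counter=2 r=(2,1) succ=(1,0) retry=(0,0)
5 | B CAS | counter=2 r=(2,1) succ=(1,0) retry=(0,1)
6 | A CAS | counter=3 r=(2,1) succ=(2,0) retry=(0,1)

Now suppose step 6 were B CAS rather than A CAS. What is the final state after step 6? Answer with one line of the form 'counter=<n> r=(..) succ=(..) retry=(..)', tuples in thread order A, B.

(re-executing from step 6 with the substitution; state before step 6: counter=2 r=(2,1) succ=(1,0) retry=(0,1))
6 | B CAS | counter=2 r=(2,1) succ=(1,0) retry=(0,2)

counter=2 r=(2,1) succ=(1,0) retry=(0,2)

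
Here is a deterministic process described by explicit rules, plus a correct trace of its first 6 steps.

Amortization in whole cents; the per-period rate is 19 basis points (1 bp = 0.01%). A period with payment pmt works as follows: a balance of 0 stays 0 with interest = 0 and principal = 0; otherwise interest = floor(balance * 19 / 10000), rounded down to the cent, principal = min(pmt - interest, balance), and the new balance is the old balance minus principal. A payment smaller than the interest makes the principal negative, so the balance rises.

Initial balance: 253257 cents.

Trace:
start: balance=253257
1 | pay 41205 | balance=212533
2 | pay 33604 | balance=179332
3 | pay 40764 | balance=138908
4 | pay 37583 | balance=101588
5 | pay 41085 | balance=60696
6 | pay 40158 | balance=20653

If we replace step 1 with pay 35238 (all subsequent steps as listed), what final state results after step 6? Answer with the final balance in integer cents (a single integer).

26678

(re-executing from step 1 with the substitution; state before step 1: balance=253257)
1 | pay 35238 | balance=218500
2 | pay 33604 | balance=185311
3 | pay 40764 | balance=144899
4 | pay 37583 | balance=107591
5 | pay 41085 | balance=66710
6 | pay 40158 | balance=26678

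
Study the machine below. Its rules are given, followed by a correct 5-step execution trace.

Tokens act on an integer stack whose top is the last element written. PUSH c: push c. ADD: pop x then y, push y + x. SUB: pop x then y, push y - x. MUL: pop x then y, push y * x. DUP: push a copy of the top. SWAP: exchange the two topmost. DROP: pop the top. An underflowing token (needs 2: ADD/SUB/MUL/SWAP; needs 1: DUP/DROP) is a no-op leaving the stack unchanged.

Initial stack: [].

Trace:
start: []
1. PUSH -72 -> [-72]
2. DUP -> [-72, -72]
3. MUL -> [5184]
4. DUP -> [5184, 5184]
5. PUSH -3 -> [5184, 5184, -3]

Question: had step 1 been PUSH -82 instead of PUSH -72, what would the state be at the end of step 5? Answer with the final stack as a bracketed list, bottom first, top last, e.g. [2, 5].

(re-executing from step 1 with the substitution; state before step 1: [])
1. PUSH -82 -> [-82]
2. DUP -> [-82, -82]
3. MUL -> [6724]
4. DUP -> [6724, 6724]
5. PUSH -3 -> [6724, 6724, -3]

[6724, 6724, -3]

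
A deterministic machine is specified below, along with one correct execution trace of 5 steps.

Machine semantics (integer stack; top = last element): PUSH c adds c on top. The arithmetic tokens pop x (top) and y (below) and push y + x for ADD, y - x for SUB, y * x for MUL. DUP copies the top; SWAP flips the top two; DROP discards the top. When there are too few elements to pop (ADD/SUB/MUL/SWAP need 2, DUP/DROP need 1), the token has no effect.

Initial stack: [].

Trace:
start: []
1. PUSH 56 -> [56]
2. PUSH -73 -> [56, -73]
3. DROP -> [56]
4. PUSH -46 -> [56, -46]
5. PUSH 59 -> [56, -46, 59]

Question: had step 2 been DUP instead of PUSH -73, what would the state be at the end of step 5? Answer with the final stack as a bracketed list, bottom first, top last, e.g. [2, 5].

(re-executing from step 2 with the substitution; state before step 2: [56])
2. DUP -> [56, 56]
3. DROP -> [56]
4. PUSH -46 -> [56, -46]
5. PUSH 59 -> [56, -46, 59]

[56, -46, 59]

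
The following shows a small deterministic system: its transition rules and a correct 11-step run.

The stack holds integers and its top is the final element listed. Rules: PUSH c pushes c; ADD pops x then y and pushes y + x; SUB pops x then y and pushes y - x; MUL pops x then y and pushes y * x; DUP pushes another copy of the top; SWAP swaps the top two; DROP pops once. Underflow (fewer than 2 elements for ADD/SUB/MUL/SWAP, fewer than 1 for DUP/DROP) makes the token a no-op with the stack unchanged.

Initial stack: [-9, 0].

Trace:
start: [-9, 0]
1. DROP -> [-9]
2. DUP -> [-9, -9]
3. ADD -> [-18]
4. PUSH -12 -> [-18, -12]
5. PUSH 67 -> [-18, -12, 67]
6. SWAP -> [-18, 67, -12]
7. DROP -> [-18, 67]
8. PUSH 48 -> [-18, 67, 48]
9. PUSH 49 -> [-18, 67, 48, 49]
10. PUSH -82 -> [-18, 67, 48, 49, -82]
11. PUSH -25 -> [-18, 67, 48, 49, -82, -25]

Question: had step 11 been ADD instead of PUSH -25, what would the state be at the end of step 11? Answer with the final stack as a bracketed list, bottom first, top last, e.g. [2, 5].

[-18, 67, 48, -33]

(re-executing from step 11 with the substitution; state before step 11: [-18, 67, 48, 49, -82])
11. ADD -> [-18, 67, 48, -33]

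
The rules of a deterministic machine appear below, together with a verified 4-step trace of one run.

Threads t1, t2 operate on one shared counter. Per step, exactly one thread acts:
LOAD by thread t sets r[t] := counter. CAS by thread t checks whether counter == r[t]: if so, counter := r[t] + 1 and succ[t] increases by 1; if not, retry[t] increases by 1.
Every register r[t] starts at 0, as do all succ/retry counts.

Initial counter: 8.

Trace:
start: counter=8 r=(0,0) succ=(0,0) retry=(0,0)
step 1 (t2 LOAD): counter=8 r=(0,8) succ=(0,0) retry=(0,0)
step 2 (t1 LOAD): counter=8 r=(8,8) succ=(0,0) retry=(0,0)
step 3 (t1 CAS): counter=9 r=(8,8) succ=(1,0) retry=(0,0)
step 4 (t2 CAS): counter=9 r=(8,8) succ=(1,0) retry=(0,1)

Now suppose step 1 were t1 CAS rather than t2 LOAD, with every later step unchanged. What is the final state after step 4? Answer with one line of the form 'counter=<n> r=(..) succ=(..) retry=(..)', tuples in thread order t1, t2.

(re-executing from step 1 with the substitution; state before step 1: counter=8 r=(0,0) succ=(0,0) retry=(0,0))
step 1 (t1 CAS): counter=8 r=(0,0) succ=(0,0) retry=(1,0)
step 2 (t1 LOAD): counter=8 r=(8,0) succ=(0,0) retry=(1,0)
step 3 (t1 CAS): counter=9 r=(8,0) succ=(1,0) retry=(1,0)
step 4 (t2 CAS): counter=9 r=(8,0) succ=(1,0) retry=(1,1)

counter=9 r=(8,0) succ=(1,0) retry=(1,1)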